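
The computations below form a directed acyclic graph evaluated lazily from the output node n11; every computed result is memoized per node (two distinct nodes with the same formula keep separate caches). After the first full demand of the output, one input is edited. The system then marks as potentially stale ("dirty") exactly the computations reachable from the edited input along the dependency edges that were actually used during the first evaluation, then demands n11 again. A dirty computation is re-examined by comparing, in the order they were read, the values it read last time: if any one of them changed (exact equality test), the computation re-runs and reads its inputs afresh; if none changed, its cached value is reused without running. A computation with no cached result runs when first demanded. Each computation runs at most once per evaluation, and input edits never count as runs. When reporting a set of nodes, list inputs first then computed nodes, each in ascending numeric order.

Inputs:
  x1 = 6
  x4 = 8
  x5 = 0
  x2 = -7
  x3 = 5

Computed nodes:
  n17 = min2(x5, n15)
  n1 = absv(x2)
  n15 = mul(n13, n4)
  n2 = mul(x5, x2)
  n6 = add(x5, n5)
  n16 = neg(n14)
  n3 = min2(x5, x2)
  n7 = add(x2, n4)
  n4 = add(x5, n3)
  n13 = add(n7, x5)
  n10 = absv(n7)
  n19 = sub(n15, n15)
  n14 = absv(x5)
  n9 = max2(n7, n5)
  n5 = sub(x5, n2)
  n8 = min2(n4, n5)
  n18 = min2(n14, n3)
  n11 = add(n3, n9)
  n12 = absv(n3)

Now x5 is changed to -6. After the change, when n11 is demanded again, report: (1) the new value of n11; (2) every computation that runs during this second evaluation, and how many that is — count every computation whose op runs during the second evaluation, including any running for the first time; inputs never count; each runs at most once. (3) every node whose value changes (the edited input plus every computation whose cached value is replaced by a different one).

First demand of the output computes:
  n2 = mul(0, -7) = 0
  n3 = min2(0, -7) = -7
  n4 = add(0, -7) = -7
  n5 = sub(0, 0) = 0
  n7 = add(-7, -7) = -14
  n9 = max2(-14, 0) = 0
  n11 = add(-7, 0) = -7

After the edit, cleaning proceeds:
  n2: a read changed (x5 0->-6) — executes, giving 42.
  n3: a read changed (x5 0->-6) — executes, giving -7 — identical to its old value.
  n4: a read changed (x5 0->-6) — executes, giving -13.
  n5: a read changed (x5 0->-6; n2 0->42) — executes, giving -48.
  n7: a read changed (n4 -7->-13) — executes, giving -20.
  n9: a read changed (n7 -14->-20; n5 0->-48) — executes, giving -20.
  n11: a read changed (n9 0->-20) — executes, giving -27.

Demanding n11 again yields -27.
7 computations run: n2, n3, n4, n5, n7, n9, n11.
The nodes whose values change: x5, n2, n4, n5, n7, n9, n11.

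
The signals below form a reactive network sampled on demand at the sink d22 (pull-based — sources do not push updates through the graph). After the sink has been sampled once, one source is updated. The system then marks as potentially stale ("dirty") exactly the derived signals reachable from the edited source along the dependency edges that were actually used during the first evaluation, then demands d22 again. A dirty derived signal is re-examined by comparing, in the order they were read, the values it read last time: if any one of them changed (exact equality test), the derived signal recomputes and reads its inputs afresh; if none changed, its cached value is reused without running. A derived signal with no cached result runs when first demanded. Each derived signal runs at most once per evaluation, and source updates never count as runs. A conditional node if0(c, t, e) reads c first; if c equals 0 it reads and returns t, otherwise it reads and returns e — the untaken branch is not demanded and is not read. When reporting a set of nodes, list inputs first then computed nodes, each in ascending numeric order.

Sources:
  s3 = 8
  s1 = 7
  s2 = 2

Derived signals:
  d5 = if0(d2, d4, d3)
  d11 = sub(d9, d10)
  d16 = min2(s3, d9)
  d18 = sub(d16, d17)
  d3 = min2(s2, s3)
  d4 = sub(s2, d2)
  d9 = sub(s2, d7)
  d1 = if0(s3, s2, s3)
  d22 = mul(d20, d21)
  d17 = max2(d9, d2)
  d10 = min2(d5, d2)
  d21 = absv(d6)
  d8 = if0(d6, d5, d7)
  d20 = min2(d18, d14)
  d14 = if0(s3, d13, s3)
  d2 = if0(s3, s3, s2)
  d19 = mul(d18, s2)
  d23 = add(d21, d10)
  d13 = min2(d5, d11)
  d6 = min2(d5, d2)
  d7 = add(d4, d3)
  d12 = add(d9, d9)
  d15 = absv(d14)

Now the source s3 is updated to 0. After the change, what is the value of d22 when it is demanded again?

d22 now evaluates to 0.
The important point: the flipped condition pulls in fresh nodes; d10, d11, d13 run for the first time.

Initial pass — values computed on the first demand:
  d2 = if0(s3=8 -> else branch s2) = 2
  d3 = min2(2, 8) = 2
  d4 = sub(2, 2) = 0
  d5 = if0(d2=2 -> else branch d3) = 2
  d6 = min2(2, 2) = 2
  d7 = add(0, 2) = 2
  d9 = sub(2, 2) = 0
  d14 = if0(s3=8 -> else branch s3) = 8
  d16 = min2(8, 0) = 0
  d17 = max2(0, 2) = 2
  d18 = sub(0, 2) = -2
  d20 = min2(-2, 8) = -2
  d21 = absv(2) = 2
  d22 = mul(-2, 2) = -4

Second demand — change propagation:
  d2: re-runs because s3 8->0; new result 0.
  d3: re-runs because s3 8->0; new result 0.
  d4: re-runs because d2 2->0; new result 2.
  d5: re-runs because d2 2->0; d3 2->0; new result 2 (unchanged).
  d6: re-runs because d2 2->0; new result 0.
  d7: re-runs because d4 0->2; d3 2->0; new result 2 (unchanged).
  d9: re-examined; everything it read last time is the same (s2 unchanged, d7 unchanged) — cache 0 kept, no run.
  d10: newly demanded (no cache) — executes and yields 0.
  d11: newly demanded (no cache) — executes and yields 0.
  d13: newly demanded (no cache) — executes and yields 0.
  d14: re-runs because s3 8->0; s3 8->0; new result 0.
  d16: re-runs because s3 8->0; new result 0 (unchanged).
  d17: re-runs because d2 2->0; new result 0.
  d18: re-runs because d17 2->0; new result 0.
  d20: re-runs because d18 -2->0; d14 8->0; new result 0.
  d21: re-runs because d6 2->0; new result 0.
  d22: re-runs because d20 -2->0; d21 2->0; new result 0.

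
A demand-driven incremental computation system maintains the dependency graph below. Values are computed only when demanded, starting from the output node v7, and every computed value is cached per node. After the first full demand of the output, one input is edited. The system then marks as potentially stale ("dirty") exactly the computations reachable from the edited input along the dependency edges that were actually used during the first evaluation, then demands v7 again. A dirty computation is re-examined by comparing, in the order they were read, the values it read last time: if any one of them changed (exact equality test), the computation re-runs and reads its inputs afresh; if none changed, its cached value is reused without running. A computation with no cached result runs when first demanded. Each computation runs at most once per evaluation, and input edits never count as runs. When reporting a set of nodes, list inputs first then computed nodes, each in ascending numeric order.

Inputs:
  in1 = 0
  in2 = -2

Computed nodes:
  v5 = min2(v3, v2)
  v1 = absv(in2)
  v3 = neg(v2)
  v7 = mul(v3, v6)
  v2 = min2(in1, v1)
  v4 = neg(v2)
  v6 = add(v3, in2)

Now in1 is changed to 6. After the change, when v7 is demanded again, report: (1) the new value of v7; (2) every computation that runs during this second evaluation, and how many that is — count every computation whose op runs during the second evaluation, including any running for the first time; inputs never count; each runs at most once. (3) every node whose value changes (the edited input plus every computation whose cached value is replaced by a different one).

First evaluation (everything demanded from the output):
  v1 = absv(-2) = 2
  v2 = min2(0, 2) = 0
  v3 = neg(0) = 0
  v6 = add(0, -2) = -2
  v7 = mul(0, -2) = 0

Propagation after the edit:
  v2: runs — in1 0->6; result 2.
  v3: runs — v2 0->2; result -2.
  v6: runs — v3 0->-2; result -4.
  v7: runs — v3 0->-2; v6 -2->-4; result 8.

New value of v7: 8.
Computations that run: v2, v3, v6, v7 — 4 in total.
Values that change: in1, v2, v3, v6, v7.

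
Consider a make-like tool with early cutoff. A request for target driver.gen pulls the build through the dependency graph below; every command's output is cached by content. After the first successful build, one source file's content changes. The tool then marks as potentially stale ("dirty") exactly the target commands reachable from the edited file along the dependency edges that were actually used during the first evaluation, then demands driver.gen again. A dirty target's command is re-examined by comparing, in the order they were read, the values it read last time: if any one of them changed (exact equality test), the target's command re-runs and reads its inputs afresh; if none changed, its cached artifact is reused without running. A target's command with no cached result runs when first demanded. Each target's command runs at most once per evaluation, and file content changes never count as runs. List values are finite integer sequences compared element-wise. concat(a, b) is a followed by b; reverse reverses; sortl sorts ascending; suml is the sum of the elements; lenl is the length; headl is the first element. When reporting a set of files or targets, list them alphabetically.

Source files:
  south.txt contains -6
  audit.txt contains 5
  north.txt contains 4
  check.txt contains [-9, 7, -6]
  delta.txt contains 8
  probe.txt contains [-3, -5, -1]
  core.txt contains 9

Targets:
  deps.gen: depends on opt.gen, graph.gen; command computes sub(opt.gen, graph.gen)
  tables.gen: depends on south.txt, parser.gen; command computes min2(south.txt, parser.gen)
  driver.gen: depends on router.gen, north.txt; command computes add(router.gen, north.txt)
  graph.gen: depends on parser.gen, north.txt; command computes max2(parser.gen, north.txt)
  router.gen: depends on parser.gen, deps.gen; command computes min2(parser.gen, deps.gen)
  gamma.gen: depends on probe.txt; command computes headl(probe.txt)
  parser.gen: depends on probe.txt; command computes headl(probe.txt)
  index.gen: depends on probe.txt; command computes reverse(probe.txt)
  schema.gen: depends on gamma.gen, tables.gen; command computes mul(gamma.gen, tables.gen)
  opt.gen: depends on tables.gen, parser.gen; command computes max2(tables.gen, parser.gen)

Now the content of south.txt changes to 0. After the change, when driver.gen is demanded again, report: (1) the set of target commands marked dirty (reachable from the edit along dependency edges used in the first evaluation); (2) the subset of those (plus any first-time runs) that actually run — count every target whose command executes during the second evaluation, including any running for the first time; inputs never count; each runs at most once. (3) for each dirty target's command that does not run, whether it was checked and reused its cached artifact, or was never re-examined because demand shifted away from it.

The edit dirties: deps.gen, driver.gen, opt.gen, router.gen, tables.gen.
2 target commands run: opt.gen, tables.gen.
Cache hits after checking: deps.gen, driver.gen, router.gen.
Note the absorption at opt.gen: it re-runs yet its value is the same, leaving the output's value untouched.

First demand of the output computes:
  parser.gen = headl([-3, -5, -1]) = -3
  graph.gen = max2(-3, 4) = 4
  tables.gen = min2(-6, -3) = -6
  opt.gen = max2(-6, -3) = -3
  deps.gen = sub(-3, 4) = -7
  router.gen = min2(-3, -7) = -7
  driver.gen = add(-7, 4) = -3

After the edit, cleaning proceeds:
  tables.gen: a read changed (south.txt -6->0) — executes, giving -3.
  opt.gen: a read changed (tables.gen -6->-3) — executes, giving -3 — identical to its old value.
  deps.gen: dirty, but its reads are unchanged (opt.gen unchanged, graph.gen unchanged); cached -7 stands.
  router.gen: dirty, but its reads are unchanged (parser.gen unchanged, deps.gen unchanged); cached -7 stands.
  driver.gen: dirty, but its reads are unchanged (router.gen unchanged, north.txt unchanged); cached -3 stands.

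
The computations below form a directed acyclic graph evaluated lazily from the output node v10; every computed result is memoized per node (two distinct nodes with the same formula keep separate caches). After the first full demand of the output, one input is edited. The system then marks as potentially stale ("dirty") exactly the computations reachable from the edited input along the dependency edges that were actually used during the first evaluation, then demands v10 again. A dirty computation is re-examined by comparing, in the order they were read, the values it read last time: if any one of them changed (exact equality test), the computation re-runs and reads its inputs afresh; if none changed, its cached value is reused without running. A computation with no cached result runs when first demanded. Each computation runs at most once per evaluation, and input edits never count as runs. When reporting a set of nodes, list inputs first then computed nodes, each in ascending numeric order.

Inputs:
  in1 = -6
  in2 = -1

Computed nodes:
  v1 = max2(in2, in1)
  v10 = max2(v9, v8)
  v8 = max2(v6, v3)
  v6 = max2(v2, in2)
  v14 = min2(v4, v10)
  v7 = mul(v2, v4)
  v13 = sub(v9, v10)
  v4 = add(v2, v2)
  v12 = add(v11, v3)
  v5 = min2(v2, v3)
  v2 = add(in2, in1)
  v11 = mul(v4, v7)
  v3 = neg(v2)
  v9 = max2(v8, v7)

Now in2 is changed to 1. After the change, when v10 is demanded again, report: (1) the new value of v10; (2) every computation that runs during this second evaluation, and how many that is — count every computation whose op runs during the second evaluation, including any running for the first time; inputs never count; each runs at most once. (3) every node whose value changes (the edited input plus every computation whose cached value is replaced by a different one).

First demand of the output computes:
  v2 = add(-1, -6) = -7
  v3 = neg(-7) = 7
  v4 = add(-7, -7) = -14
  v6 = max2(-7, -1) = -1
  v7 = mul(-7, -14) = 98
  v8 = max2(-1, 7) = 7
  v9 = max2(7, 98) = 98
  v10 = max2(98, 7) = 98

After the edit, cleaning proceeds:
  v2: a read changed (in2 -1->1) — executes, giving -5.
  v3: a read changed (v2 -7->-5) — executes, giving 5.
  v4: a read changed (v2 -7->-5; v2 -7->-5) — executes, giving -10.
  v6: a read changed (v2 -7->-5; in2 -1->1) — executes, giving 1.
  v7: a read changed (v2 -7->-5; v4 -14->-10) — executes, giving 50.
  v8: a read changed (v6 -1->1; v3 7->5) — executes, giving 5.
  v9: a read changed (v8 7->5; v7 98->50) — executes, giving 50.
  v10: a read changed (v9 98->50; v8 7->5) — executes, giving 50.

Demanding v10 again yields 50.
8 computations run: v2, v3, v4, v6, v7, v8, v9, v10.
The nodes whose values change: in2, v2, v3, v4, v6, v7, v8, v9, v10.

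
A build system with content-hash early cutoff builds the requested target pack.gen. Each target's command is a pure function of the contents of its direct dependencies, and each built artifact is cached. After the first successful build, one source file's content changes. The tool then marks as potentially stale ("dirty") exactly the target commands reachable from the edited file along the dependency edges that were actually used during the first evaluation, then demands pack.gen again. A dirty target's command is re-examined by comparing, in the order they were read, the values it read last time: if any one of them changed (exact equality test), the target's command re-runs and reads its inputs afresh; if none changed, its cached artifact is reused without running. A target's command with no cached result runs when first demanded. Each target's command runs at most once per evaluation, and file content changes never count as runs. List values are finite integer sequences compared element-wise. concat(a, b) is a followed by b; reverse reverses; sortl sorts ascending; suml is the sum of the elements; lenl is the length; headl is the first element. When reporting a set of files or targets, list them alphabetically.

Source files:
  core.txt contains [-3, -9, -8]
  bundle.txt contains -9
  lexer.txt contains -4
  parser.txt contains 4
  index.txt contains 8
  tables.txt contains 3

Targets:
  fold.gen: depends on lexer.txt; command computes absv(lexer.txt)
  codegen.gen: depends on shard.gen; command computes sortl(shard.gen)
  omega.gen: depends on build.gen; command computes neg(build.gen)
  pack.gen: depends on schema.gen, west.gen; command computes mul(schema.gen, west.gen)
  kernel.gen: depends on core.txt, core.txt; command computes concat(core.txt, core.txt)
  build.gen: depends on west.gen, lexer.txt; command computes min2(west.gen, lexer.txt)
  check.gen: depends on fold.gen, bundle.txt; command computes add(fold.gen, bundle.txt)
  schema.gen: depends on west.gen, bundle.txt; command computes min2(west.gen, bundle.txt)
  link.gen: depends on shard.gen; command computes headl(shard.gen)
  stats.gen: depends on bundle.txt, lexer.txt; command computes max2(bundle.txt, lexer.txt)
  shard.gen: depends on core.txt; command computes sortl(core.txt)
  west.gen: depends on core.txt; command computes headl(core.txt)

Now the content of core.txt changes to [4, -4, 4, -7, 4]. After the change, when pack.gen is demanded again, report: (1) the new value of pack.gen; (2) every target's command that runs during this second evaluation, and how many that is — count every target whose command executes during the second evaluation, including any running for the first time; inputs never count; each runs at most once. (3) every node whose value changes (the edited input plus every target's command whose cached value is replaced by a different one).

New value of pack.gen: -36.
Target commands that run: pack.gen, schema.gen, west.gen — 3 in total.
Values that change: core.txt, pack.gen, west.gen.

First evaluation (everything demanded from the output):
  west.gen = headl([-3, -9, -8]) = -3
  schema.gen = min2(-3, -9) = -9
  pack.gen = mul(-9, -3) = 27

Propagation after the edit:
  west.gen: runs — core.txt [-3, -9, -8]->[4, -4, 4, -7, 4]; result 4.
  schema.gen: runs — west.gen -3->4; result -9 (same value as before).
  pack.gen: runs — west.gen -3->4; result -36.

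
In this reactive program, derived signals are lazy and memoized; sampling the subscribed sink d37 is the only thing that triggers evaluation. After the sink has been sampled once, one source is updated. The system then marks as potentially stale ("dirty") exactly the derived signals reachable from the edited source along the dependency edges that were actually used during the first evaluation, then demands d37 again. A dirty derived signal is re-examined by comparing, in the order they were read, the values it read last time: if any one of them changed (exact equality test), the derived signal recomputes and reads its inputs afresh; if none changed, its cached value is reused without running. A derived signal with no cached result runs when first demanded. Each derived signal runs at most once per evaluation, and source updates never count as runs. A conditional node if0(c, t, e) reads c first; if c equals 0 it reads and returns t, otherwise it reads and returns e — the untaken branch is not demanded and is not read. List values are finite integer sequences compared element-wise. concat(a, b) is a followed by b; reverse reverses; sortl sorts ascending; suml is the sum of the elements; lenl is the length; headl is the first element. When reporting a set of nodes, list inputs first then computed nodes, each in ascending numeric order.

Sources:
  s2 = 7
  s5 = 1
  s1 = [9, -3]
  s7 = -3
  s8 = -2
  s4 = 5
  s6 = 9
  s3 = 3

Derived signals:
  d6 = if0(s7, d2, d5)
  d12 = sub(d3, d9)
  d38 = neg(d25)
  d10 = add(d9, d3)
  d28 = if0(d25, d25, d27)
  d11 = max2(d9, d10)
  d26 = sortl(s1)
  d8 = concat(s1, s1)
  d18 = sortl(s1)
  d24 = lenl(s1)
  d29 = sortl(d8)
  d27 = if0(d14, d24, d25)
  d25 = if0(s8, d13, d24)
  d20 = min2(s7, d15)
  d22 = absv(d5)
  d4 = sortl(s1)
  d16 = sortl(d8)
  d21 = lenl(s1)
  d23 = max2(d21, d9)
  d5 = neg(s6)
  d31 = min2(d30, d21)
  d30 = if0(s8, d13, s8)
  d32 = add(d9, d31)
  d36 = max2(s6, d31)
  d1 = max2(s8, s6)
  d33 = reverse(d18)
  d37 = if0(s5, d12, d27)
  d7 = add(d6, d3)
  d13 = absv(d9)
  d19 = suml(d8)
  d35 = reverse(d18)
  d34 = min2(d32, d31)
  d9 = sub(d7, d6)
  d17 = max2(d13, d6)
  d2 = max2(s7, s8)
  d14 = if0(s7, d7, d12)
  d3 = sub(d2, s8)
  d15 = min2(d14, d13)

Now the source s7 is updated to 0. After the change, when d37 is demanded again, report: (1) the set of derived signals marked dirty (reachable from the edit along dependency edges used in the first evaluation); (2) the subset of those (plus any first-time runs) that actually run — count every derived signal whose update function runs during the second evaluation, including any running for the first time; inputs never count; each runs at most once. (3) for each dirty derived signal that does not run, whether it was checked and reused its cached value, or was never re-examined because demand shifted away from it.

The edit dirties: d2, d3, d6, d7, d9, d12, d14, d27, d37.
7 derived signals run: d2, d3, d6, d7, d14, d25, d27.
Cache hits after checking: d37.
Unvisited dirty nodes (no longer demanded): d9, d12.
Note the branch switch — demand abandons d9, d12, which are never re-examined.

First demand of the output computes:
  d2 = max2(-3, -2) = -2
  d3 = sub(-2, -2) = 0
  d5 = neg(9) = -9
  d6 = if0(s7=-3 -> else branch d5) = -9
  d7 = add(-9, 0) = -9
  d9 = sub(-9, -9) = 0
  d12 = sub(0, 0) = 0
  d14 = if0(s7=-3 -> else branch d12) = 0
  d24 = lenl([9, -3]) = 2
  d27 = if0(d14=0 -> then branch d24) = 2
  d37 = if0(s5=1 -> else branch d27) = 2

After the edit, cleaning proceeds:
  d2: a read changed (s7 -3->0) — executes, giving 0.
  d3: a read changed (d2 -2->0) — executes, giving 2.
  d6: a read changed (s7 -3->0) — executes, giving 0.
  d7: a read changed (d6 -9->0; d3 0->2) — executes, giving 2.
  d9: stays stale; no demand reaches it after the flip.
  d12: stays stale; no demand reaches it after the flip.
  d14: a read changed (s7 -3->0) — executes, giving 2.
  d25: had never run; runs now, result 2.
  d27: a read changed (d14 0->2) — executes, giving 2 — identical to its old value.
  d37: dirty, but its reads are unchanged (s5 unchanged, d27 unchanged); cached 2 stands.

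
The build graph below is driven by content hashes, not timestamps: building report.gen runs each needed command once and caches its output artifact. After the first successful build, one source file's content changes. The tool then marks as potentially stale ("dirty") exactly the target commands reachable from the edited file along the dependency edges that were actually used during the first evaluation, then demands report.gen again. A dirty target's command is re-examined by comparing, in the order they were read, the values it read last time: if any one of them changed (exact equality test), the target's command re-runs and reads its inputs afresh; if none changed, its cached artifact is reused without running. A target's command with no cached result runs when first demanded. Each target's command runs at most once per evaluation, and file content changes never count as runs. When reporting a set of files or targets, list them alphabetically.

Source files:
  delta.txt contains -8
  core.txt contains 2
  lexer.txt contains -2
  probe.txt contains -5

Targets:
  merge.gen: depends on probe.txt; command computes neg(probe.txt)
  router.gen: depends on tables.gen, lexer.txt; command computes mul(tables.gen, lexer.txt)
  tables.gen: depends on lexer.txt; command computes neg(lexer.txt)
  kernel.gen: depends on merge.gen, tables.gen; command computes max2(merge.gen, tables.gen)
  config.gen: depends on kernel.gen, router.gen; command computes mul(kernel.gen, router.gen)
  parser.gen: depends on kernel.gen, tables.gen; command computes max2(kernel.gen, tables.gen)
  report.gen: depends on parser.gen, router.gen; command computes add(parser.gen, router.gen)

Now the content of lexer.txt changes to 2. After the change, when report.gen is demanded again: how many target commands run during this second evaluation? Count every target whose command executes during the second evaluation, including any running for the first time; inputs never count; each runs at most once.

Run set: kernel.gen, parser.gen, router.gen, tables.gen (4 run).
The important point: at report.gen every value read last time is unchanged, so the dirty flag clears without a run.

Initial pass — values computed on the first demand:
  merge.gen = neg(-5) = 5
  tables.gen = neg(-2) = 2
  kernel.gen = max2(5, 2) = 5
  parser.gen = max2(5, 2) = 5
  router.gen = mul(2, -2) = -4
  report.gen = add(5, -4) = 1

Second demand — change propagation:
  tables.gen: re-runs because lexer.txt -2->2; new result -2.
  kernel.gen: re-runs because tables.gen 2->-2; new result 5 (unchanged).
  parser.gen: re-runs because tables.gen 2->-2; new result 5 (unchanged).
  router.gen: re-runs because tables.gen 2->-2; lexer.txt -2->2; new result -4 (unchanged).
  report.gen: re-examined; everything it read last time is the same (parser.gen unchanged, router.gen unchanged) — cache 1 kept, no run.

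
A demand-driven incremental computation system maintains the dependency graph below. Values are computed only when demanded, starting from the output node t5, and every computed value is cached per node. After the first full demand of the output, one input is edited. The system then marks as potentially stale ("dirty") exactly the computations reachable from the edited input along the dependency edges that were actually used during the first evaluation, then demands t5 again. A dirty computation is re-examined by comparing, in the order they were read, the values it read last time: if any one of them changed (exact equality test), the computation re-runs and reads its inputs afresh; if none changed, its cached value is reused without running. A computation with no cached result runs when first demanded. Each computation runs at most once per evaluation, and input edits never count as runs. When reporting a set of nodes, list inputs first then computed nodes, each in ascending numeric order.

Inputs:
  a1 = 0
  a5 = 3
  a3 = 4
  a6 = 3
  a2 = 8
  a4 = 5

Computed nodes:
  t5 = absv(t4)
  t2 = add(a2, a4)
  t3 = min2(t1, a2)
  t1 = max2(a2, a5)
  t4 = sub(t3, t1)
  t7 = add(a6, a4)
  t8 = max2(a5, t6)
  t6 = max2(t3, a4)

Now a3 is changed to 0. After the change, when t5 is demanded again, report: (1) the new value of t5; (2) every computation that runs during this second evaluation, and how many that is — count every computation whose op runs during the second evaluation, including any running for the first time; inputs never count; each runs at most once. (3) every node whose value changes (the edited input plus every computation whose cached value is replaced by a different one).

New value of t5: 0.
Computations that run: none — 0 in total.
Values that change: a3.
Key observation: a3 is never demanded by the output, so the edit triggers no recomputation at all.

First evaluation (everything demanded from the output):
  t1 = max2(8, 3) = 8
  t3 = min2(8, 8) = 8
  t4 = sub(8, 8) = 0
  t5 = absv(0) = 0

Propagation after the edit:
  a3 feeds no computation that the output demands — nothing is marked dirty and nothing runs.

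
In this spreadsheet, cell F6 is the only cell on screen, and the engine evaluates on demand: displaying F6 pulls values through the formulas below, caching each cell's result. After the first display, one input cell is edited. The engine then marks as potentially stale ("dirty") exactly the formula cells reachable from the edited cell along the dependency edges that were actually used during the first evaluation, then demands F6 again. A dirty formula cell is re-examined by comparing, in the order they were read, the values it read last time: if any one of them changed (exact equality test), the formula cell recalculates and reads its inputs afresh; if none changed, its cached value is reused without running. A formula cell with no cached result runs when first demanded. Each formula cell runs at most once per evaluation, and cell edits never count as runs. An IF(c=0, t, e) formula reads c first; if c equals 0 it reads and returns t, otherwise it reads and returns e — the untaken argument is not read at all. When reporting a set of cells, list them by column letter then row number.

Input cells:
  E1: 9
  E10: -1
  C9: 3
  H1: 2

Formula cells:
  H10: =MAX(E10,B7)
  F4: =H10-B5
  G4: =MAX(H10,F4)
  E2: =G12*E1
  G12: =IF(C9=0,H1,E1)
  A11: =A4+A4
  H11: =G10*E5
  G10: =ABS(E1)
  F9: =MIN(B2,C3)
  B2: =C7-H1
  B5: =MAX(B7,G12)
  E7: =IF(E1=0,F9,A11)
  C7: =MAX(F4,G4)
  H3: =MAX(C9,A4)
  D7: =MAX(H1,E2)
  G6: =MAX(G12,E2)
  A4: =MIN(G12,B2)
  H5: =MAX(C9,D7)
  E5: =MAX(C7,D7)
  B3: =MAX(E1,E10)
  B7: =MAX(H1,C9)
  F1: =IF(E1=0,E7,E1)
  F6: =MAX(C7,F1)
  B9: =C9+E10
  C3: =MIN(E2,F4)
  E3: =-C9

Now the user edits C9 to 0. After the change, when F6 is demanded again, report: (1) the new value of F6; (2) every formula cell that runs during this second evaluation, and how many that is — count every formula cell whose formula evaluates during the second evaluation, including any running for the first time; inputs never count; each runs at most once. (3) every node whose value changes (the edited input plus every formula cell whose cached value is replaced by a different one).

Initial pass — values computed on the first demand:
  B7 = MAX(2, 3) = 3
  F1 = IF(E1=0: E1=9 -> else branch E1) = 9
  G12 = IF(C9=0: C9=3 -> else branch E1) = 9
  B5 = MAX(3, 9) = 9
  H10 = MAX(-1, 3) = 3
  F4 = 3 - 9 = -6
  G4 = MAX(3, -6) = 3
  C7 = MAX(-6, 3) = 3
  F6 = MAX(3, 9) = 9

Second demand — change propagation:
  B7: re-runs because C9 3->0; new result 2.
  G12: re-runs because C9 3->0; new result 2.
  B5: re-runs because B7 3->2; G12 9->2; new result 2.
  H10: re-runs because B7 3->2; new result 2.
  F4: re-runs because H10 3->2; B5 9->2; new result 0.
  G4: re-runs because H10 3->2; F4 -6->0; new result 2.
  C7: re-runs because F4 -6->0; G4 3->2; new result 2.
  F6: re-runs because C7 3->2; new result 9 (unchanged).

F6 now evaluates to 9.
Run set: B5, B7, C7, F4, F6, G4, G12, H10 (8 run).
Changed values: B5, B7, C7, C9, F4, G4, G12, H10.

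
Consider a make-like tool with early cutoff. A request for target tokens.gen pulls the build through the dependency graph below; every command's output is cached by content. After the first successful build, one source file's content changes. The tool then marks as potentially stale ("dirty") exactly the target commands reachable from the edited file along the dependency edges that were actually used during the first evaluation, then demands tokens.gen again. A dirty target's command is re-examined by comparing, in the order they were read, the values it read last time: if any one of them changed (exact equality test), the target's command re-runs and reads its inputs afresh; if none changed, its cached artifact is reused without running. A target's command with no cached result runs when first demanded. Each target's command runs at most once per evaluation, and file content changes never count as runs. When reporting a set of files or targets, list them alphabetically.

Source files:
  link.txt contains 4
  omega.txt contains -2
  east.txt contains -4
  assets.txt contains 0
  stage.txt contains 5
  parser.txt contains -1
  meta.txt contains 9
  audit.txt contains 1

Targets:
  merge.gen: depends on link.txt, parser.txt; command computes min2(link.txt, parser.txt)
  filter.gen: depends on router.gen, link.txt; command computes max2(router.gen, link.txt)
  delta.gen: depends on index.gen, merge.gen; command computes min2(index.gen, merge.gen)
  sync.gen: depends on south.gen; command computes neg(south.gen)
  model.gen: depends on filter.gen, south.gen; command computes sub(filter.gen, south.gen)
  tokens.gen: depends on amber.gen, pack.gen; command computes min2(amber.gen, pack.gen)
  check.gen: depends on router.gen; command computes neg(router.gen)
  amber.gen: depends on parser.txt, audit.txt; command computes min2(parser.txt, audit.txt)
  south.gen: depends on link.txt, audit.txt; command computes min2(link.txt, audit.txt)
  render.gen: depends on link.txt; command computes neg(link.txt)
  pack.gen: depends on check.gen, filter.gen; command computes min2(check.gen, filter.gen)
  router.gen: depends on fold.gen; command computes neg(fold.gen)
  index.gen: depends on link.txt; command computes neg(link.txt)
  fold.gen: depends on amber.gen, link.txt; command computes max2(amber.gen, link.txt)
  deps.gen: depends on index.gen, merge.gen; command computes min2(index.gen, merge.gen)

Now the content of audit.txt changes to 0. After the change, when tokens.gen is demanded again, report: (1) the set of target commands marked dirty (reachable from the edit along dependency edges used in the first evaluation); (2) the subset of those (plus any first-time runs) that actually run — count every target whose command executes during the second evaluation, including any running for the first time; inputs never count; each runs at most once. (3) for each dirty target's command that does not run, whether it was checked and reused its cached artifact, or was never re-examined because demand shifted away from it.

First demand of the output computes:
  amber.gen = min2(-1, 1) = -1
  fold.gen = max2(-1, 4) = 4
  router.gen = neg(4) = -4
  check.gen = neg(-4) = 4
  filter.gen = max2(-4, 4) = 4
  pack.gen = min2(4, 4) = 4
  tokens.gen = min2(-1, 4) = -1

After the edit, cleaning proceeds:
  amber.gen: a read changed (audit.txt 1->0) — executes, giving -1 — identical to its old value.
  fold.gen: dirty, but its reads are unchanged (amber.gen unchanged, link.txt unchanged); cached 4 stands.
  router.gen: dirty, but its reads are unchanged (fold.gen unchanged); cached -4 stands.
  check.gen: dirty, but its reads are unchanged (router.gen unchanged); cached 4 stands.
  filter.gen: dirty, but its reads are unchanged (router.gen unchanged, link.txt unchanged); cached 4 stands.
  pack.gen: dirty, but its reads are unchanged (check.gen unchanged, filter.gen unchanged); cached 4 stands.
  tokens.gen: dirty, but its reads are unchanged (amber.gen unchanged, pack.gen unchanged); cached -1 stands.

Note the absorption at amber.gen: it re-runs yet its value is the same, leaving the output's value untouched.

The edit dirties: amber.gen, check.gen, filter.gen, fold.gen, pack.gen, router.gen, tokens.gen.
1 target commands run: amber.gen.
Cache hits after checking: check.gen, filter.gen, fold.gen, pack.gen, router.gen, tokens.gen.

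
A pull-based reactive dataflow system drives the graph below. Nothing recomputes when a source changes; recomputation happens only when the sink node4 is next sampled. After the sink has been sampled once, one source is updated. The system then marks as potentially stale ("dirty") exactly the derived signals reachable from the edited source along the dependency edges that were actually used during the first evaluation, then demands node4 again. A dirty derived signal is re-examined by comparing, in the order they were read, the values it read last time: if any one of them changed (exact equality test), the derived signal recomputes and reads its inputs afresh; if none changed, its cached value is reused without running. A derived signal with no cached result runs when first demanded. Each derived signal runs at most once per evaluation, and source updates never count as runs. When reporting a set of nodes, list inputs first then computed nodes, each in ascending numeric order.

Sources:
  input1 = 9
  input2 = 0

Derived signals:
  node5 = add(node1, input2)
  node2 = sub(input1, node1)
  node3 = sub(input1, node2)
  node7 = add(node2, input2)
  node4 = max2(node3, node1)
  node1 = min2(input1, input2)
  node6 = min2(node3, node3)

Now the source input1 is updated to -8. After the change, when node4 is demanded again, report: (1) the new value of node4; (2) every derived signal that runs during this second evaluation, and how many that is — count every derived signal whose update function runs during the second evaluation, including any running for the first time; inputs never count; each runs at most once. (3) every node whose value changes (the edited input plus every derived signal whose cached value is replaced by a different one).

New value of node4: -8.
Derived signals that run: node1, node2, node3, node4 — 4 in total.
Values that change: input1, node1, node2, node3, node4.

First evaluation (everything demanded from the output):
  node1 = min2(9, 0) = 0
  node2 = sub(9, 0) = 9
  node3 = sub(9, 9) = 0
  node4 = max2(0, 0) = 0

Propagation after the edit:
  node1: runs — input1 9->-8; result -8.
  node2: runs — input1 9->-8; node1 0->-8; result 0.
  node3: runs — input1 9->-8; node2 9->0; result -8.
  node4: runs — node3 0->-8; node1 0->-8; result -8.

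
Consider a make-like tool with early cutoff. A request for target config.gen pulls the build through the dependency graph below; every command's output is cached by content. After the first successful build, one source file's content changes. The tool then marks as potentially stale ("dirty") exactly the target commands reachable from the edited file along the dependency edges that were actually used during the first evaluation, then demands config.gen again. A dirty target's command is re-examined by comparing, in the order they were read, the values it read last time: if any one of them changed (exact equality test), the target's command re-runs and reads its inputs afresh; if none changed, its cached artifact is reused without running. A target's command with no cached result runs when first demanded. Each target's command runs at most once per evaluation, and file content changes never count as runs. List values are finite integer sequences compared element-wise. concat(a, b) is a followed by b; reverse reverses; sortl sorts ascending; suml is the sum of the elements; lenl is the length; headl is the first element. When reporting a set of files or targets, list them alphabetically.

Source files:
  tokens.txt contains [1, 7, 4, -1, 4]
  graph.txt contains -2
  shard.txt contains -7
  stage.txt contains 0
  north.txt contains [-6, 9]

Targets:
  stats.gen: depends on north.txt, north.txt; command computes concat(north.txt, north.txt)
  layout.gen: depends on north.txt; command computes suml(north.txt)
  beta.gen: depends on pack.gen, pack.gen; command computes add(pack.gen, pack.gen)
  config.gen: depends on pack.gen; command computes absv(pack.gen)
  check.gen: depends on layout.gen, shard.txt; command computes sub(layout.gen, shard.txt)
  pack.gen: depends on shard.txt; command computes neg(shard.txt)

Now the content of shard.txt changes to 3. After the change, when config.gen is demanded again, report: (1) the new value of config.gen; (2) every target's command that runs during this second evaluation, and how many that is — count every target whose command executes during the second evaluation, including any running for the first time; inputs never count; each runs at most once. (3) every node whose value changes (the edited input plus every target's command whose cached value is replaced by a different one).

First demand of the output computes:
  pack.gen = neg(-7) = 7
  config.gen = absv(7) = 7

After the edit, cleaning proceeds:
  pack.gen: a read changed (shard.txt -7->3) — executes, giving -3.
  config.gen: a read changed (pack.gen 7->-3) — executes, giving 3.

Demanding config.gen again yields 3.
2 target commands run: config.gen, pack.gen.
The nodes whose values change: config.gen, pack.gen, shard.txt.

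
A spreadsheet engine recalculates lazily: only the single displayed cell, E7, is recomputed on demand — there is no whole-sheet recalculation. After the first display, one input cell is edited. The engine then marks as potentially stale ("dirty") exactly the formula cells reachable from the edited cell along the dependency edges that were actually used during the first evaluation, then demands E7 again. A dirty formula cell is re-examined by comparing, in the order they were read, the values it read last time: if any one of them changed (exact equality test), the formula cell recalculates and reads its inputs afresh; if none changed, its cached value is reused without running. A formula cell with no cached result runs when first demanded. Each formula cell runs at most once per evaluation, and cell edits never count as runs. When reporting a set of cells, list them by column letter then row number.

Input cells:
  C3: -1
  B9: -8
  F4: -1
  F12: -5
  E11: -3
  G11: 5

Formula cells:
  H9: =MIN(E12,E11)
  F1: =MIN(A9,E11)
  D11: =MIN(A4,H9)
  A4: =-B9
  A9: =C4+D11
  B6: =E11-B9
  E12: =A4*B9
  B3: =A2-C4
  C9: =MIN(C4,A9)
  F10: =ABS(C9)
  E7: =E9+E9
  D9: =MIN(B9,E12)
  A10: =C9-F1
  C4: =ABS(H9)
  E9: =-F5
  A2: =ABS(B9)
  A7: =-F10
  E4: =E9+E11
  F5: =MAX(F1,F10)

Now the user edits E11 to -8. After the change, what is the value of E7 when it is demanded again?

New value of E7: 0.
Key observation: the cutoff stops propagation at D11 — its inputs' values are unchanged, so it reuses its cache.

First evaluation (everything demanded from the output):
  A4 = -(-8) = 8
  E12 = 8 * -8 = -64
  H9 = MIN(-64, -3) = -64
  C4 = ABS(-64) = 64
  D11 = MIN(8, -64) = -64
  A9 = 64 + -64 = 0
  C9 = MIN(64, 0) = 0
  F1 = MIN(0, -3) = -3
  F10 = ABS(0) = 0
  F5 = MAX(-3, 0) = 0
  E9 = -(0) = 0
  E7 = 0 + 0 = 0

Propagation after the edit:
  H9: runs — E11 -3->-8; result -64 (same value as before).
  C4: checked — values it read are unchanged (H9 unchanged); reused cached 64 without running.
  D11: checked — values it read are unchanged (A4 unchanged, H9 unchanged); reused cached -64 without running.
  A9: checked — values it read are unchanged (C4 unchanged, D11 unchanged); reused cached 0 without running.
  C9: checked — values it read are unchanged (C4 unchanged, A9 unchanged); reused cached 0 without running.
  F1: runs — E11 -3->-8; result -8.
  F10: checked — values it read are unchanged (C9 unchanged); reused cached 0 without running.
  F5: runs — F1 -3->-8; result 0 (same value as before).
  E9: checked — values it read are unchanged (F5 unchanged); reused cached 0 without running.
  E7: checked — values it read are unchanged (E9 unchanged, E9 unchanged); reused cached 0 without running.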